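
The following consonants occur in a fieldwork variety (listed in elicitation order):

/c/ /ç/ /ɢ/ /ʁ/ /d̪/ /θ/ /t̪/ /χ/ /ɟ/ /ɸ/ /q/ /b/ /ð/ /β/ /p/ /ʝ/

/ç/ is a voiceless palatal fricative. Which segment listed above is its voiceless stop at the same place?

/c/

The voiceless stop at the same place is a voiceless palatal stop — in this inventory, /c/.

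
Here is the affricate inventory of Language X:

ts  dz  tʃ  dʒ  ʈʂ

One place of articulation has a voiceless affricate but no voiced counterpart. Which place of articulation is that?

Voiceless: /ts/ (alveolar), /tʃ/ (postalveolar), /ʈʂ/ (retroflex).
Voiced: /dz/ (alveolar), /dʒ/ (postalveolar).
Every place of articulation has a voiced member except retroflex, where /ɖʐ/ would be expected.

retroflex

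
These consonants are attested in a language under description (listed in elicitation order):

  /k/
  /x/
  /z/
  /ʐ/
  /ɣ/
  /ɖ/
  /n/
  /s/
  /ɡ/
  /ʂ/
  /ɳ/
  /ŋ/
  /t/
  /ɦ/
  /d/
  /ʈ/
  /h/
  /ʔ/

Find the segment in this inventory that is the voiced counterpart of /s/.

/z/

/s/ is a voiceless alveolar fricative.
The voiced counterpart is a voiced alveolar fricative — in this inventory, /z/.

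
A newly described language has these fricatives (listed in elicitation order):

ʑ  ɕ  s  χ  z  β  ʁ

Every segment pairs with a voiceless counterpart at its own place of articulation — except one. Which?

Alveolar: /s/ ~ /z/
Alveolo-palatal: /ɕ/ ~ /ʑ/
Uvular: /χ/ ~ /ʁ/
Bilabial: only /β/ (voiced); no voiceless partner.
So /β/ is the unpaired segment.

/β/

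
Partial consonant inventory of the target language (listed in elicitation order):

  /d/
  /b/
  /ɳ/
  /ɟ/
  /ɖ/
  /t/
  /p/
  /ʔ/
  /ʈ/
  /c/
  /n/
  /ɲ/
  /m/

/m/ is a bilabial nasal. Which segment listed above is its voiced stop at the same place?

The voiced stop at the same place is a voiced bilabial stop — in this inventory, /b/.

/b/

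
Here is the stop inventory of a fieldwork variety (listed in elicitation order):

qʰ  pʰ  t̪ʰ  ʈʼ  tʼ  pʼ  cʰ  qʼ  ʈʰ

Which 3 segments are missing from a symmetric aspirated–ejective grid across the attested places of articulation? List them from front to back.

/t̪ʼ/, /tʰ/, /cʼ/

bilabial: aspirated /pʰ/, ejective /pʼ/.
dental: aspirated /t̪ʰ/, ejective —.
alveolar: aspirated —, ejective /tʼ/.
retroflex: aspirated /ʈʰ/, ejective /ʈʼ/.
palatal: aspirated /cʰ/, ejective —.
uvular: aspirated /qʰ/, ejective /qʼ/.
Gaps, from front to back: dental lacks ejective (/t̪ʼ/); alveolar lacks aspirated (/tʰ/); palatal lacks ejective (/cʼ/).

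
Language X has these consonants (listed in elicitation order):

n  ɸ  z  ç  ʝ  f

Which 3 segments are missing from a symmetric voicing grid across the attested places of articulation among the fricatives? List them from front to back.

/β/, /v/, /s/

Voiceless: /ɸ/ (bilabial), /f/ (labiodental), /ç/ (palatal).
Voiced: /z/ (alveolar), /ʝ/ (palatal).
Gaps, from front to back: bilabial lacks voiced (/β/); labiodental lacks voiced (/v/); alveolar lacks voiceless (/s/).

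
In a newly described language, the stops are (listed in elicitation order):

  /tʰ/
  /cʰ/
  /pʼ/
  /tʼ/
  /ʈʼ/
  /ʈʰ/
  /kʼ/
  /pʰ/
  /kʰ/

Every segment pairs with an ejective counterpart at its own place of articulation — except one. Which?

Bilabial: /pʰ/ ~ /pʼ/
Alveolar: /tʰ/ ~ /tʼ/
Retroflex: /ʈʰ/ ~ /ʈʼ/
Velar: /kʰ/ ~ /kʼ/
Palatal: only /cʰ/ (aspirated); no ejective partner.
So /cʰ/ is the unpaired segment.

/cʰ/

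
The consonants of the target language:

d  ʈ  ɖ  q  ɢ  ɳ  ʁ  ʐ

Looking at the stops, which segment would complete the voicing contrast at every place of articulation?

Voiceless: /ʈ/ (retroflex), /q/ (uvular).
Voiced: /d/ (alveolar), /ɖ/ (retroflex), /ɢ/ (uvular).
The alveolar row has no voiceless member, so the gap is the voiceless alveolar stop /t/.

/t/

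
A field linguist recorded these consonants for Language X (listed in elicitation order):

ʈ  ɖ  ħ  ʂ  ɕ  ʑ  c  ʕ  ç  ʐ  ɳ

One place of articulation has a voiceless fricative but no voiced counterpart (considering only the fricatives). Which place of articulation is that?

palatal

retroflex: voiceless /ʂ/, voiced /ʐ/.
alveolo-palatal: voiceless /ɕ/, voiced /ʑ/.
palatal: voiceless /ç/, voiced —.
pharyngeal: voiceless /ħ/, voiced /ʕ/.
Every place of articulation has a voiced member except palatal, where /ʝ/ would be expected.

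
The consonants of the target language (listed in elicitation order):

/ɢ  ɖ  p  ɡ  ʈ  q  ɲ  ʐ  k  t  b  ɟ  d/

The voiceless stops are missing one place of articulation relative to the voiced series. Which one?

place of articulation  voiceless  voiced  
bilabial          p         b       
alveolar          t         d       
retroflex         ʈ         ɖ       
palatal           —         ɟ       
velar             k         ɡ       
uvular            q         ɢ       
Every place of articulation has a voiceless member except palatal, where /c/ would be expected.

palatal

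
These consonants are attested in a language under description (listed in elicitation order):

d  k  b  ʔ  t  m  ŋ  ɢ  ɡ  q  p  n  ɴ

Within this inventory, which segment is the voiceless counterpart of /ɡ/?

/k/

/ɡ/ is a voiced velar stop.
The voiceless counterpart is a voiceless velar stop — in this inventory, /k/.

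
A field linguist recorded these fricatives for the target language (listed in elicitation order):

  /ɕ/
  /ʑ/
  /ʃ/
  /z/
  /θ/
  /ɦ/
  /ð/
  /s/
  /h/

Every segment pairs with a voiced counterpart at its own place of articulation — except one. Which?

/ʃ/

Dental: /θ/ ~ /ð/
Alveolar: /s/ ~ /z/
Alveolo-palatal: /ɕ/ ~ /ʑ/
Glottal: /h/ ~ /ɦ/
Postalveolar: only /ʃ/ (voiceless); no voiced partner.
So /ʃ/ is the unpaired segment.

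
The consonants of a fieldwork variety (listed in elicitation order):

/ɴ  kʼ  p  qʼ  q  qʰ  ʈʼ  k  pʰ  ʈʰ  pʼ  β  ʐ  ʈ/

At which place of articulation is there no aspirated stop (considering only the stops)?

velar

place of articulation  plain     aspirated  ejective
bilabial          p         pʰ        pʼ      
retroflex         ʈ         ʈʰ        ʈʼ      
velar             k         —         kʼ      
uvular            q         qʰ        qʼ      
Every place of articulation has an aspirated member except velar, where /kʰ/ would be expected.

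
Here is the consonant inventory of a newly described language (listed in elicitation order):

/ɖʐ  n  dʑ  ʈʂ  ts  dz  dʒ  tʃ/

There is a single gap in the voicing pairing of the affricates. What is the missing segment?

alveolar: voiceless /ts/, voiced /dz/.
postalveolar: voiceless /tʃ/, voiced /dʒ/.
retroflex: voiceless /ʈʂ/, voiced /ɖʐ/.
alveolo-palatal: voiceless —, voiced /dʑ/.
The alveolo-palatal row has no voiceless member, so the gap is the voiceless alveolo-palatal affricate /tɕ/.

/tɕ/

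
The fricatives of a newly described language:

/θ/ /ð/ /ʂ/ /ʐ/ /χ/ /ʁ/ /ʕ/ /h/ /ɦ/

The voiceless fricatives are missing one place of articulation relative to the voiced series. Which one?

dental: voiceless /θ/, voiced /ð/.
retroflex: voiceless /ʂ/, voiced /ʐ/.
uvular: voiceless /χ/, voiced /ʁ/.
pharyngeal: voiceless —, voiced /ʕ/.
glottal: voiceless /h/, voiced /ɦ/.
Every place of articulation has a voiceless member except pharyngeal, where /ħ/ would be expected.

pharyngeal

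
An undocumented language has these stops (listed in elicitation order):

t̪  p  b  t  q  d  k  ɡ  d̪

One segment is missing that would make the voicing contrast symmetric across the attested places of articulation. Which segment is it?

/ɢ/

bilabial: voiceless /p/, voiced /b/.
dental: voiceless /t̪/, voiced /d̪/.
alveolar: voiceless /t/, voiced /d/.
velar: voiceless /k/, voiced /ɡ/.
uvular: voiceless /q/, voiced —.
The uvular row has no voiced member, so the gap is the voiced uvular stop /ɢ/.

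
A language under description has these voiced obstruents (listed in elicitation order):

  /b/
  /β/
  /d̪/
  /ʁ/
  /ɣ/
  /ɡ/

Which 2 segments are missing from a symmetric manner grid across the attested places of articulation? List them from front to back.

/ð/, /ɢ/

bilabial: stop /b/, fricative /β/.
dental: stop /d̪/, fricative —.
velar: stop /ɡ/, fricative /ɣ/.
uvular: stop —, fricative /ʁ/.
Gaps, from front to back: dental lacks fricative (/ð/); uvular lacks stop (/ɢ/).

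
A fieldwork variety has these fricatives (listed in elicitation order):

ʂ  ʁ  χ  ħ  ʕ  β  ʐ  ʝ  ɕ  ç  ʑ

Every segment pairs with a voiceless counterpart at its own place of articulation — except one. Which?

/β/

Retroflex: /ʂ/ ~ /ʐ/
Alveolo-palatal: /ɕ/ ~ /ʑ/
Palatal: /ç/ ~ /ʝ/
Uvular: /χ/ ~ /ʁ/
Pharyngeal: /ħ/ ~ /ʕ/
Bilabial: only /β/ (voiced); no voiceless partner.
So /β/ is the unpaired segment.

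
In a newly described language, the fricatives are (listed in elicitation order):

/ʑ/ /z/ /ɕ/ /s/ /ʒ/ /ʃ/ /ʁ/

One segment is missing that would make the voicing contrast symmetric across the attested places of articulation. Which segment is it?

Voiceless: /s/ (alveolar), /ʃ/ (postalveolar), /ɕ/ (alveolo-palatal).
Voiced: /z/ (alveolar), /ʒ/ (postalveolar), /ʑ/ (alveolo-palatal), /ʁ/ (uvular).
The uvular row has no voiceless member, so the gap is the voiceless uvular fricative /χ/.

/χ/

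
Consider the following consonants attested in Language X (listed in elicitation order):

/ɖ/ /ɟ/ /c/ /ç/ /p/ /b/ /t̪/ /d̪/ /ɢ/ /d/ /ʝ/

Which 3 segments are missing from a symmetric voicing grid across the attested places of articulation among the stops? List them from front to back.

Voiceless: /p/ (bilabial), /t̪/ (dental), /c/ (palatal).
Voiced: /b/ (bilabial), /d̪/ (dental), /d/ (alveolar), /ɖ/ (retroflex), /ɟ/ (palatal), /ɢ/ (uvular).
Gaps, from front to back: alveolar lacks voiceless (/t/); retroflex lacks voiceless (/ʈ/); uvular lacks voiceless (/q/).

/t/, /ʈ/, /q/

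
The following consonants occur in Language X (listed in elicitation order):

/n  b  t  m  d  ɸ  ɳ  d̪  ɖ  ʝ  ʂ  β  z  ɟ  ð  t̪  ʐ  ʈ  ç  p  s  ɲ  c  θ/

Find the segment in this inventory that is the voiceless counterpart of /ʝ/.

/ʝ/ is a voiced palatal fricative.
The voiceless counterpart is a voiceless palatal fricative — in this inventory, /ç/.

/ç/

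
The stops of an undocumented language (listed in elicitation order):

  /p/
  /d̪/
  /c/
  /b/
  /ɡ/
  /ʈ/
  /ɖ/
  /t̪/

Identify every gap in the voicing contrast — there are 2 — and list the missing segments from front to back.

bilabial: voiceless /p/, voiced /b/.
dental: voiceless /t̪/, voiced /d̪/.
retroflex: voiceless /ʈ/, voiced /ɖ/.
palatal: voiceless /c/, voiced —.
velar: voiceless —, voiced /ɡ/.
Gaps, from front to back: palatal lacks voiced (/ɟ/); velar lacks voiceless (/k/).

/ɟ/, /k/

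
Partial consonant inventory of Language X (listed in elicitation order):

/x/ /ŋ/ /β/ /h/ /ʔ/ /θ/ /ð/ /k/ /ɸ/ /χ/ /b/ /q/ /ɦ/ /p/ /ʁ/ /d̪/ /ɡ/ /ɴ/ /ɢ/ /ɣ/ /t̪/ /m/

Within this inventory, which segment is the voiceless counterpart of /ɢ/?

/q/

/ɢ/ is a voiced uvular stop.
The voiceless counterpart is a voiceless uvular stop — in this inventory, /q/.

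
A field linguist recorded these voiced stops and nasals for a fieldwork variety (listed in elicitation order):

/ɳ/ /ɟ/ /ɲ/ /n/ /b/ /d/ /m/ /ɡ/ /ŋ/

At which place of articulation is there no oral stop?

bilabial: oral stop /b/, nasal /m/.
alveolar: oral stop /d/, nasal /n/.
retroflex: oral stop —, nasal /ɳ/.
palatal: oral stop /ɟ/, nasal /ɲ/.
velar: oral stop /ɡ/, nasal /ŋ/.
Every place of articulation has an oral stop member except retroflex, where /ɖ/ would be expected.

retroflex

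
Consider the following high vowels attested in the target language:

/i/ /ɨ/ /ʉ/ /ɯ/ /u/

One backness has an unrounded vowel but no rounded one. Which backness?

front: unrounded /i/, rounded —.
central: unrounded /ɨ/, rounded /ʉ/.
back: unrounded /ɯ/, rounded /u/.
Every backness has a rounded member except front, where /y/ would be expected.

front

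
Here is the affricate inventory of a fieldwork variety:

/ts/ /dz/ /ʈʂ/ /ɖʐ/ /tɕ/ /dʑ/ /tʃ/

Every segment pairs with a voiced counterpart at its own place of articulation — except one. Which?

Alveolar: /ts/ ~ /dz/
Retroflex: /ʈʂ/ ~ /ɖʐ/
Alveolo-palatal: /tɕ/ ~ /dʑ/
Postalveolar: only /tʃ/ (voiceless); no voiced partner.
So /tʃ/ is the unpaired segment.

/tʃ/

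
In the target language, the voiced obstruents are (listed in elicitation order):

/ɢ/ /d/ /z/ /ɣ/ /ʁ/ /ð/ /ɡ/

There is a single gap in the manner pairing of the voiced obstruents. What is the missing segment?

/d̪/

place of articulation  stop      fricative
dental            —         ð       
alveolar          d         z       
velar             ɡ         ɣ       
uvular            ɢ         ʁ       
The dental row has no stop member, so the gap is the dental stop /d̪/.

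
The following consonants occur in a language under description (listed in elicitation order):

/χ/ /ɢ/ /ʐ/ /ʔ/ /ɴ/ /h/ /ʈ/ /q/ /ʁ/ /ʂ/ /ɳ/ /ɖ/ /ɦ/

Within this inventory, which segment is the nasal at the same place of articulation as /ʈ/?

/ɳ/

/ʈ/ is a voiceless retroflex stop.
The nasal at the same place is a retroflex nasal — in this inventory, /ɳ/.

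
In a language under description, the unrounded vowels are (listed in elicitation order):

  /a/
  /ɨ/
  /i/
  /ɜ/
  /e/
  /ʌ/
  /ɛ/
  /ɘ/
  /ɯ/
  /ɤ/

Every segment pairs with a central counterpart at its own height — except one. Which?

/a/

High: /i/ ~ /ɨ/ ~ /ɯ/
High-mid: /e/ ~ /ɘ/ ~ /ɤ/
Low-mid: /ɛ/ ~ /ɜ/ ~ /ʌ/
Low: only /a/ (front); no central partner.
So /a/ is the unpaired segment.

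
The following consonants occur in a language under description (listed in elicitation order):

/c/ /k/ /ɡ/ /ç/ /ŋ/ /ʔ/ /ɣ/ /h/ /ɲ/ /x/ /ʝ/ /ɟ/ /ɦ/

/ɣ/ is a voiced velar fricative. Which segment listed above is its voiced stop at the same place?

/ɡ/

The voiced stop at the same place is a voiced velar stop — in this inventory, /ɡ/.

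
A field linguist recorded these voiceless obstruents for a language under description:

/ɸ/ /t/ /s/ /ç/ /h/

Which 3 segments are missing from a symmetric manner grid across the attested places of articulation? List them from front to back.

/p/, /c/, /ʔ/

place of articulation  stop      fricative
bilabial          —         ɸ       
alveolar          t         s       
palatal           —         ç       
glottal           —         h       
Gaps, from front to back: bilabial lacks stop (/p/); palatal lacks stop (/c/); glottal lacks stop (/ʔ/).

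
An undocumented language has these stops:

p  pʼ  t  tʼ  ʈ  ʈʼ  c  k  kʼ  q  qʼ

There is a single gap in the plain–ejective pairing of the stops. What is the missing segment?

Plain: /p/ (bilabial), /t/ (alveolar), /ʈ/ (retroflex), /c/ (palatal), /k/ (velar), /q/ (uvular).
Ejective: /pʼ/ (bilabial), /tʼ/ (alveolar), /ʈʼ/ (retroflex), /kʼ/ (velar), /qʼ/ (uvular).
The palatal row has no ejective member, so the gap is the ejective palatal stop /cʼ/.

/cʼ/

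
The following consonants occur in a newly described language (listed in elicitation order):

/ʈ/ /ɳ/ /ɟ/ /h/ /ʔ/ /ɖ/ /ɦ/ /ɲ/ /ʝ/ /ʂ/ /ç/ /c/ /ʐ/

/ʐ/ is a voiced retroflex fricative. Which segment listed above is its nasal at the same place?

The nasal at the same place is a retroflex nasal — in this inventory, /ɳ/.

/ɳ/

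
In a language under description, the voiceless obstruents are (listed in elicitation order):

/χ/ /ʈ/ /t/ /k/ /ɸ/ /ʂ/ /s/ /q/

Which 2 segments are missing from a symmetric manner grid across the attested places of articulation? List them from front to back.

place of articulation  stop      fricative
bilabial          —         ɸ       
alveolar          t         s       
retroflex         ʈ         ʂ       
velar             k         —       
uvular            q         χ       
Gaps, from front to back: bilabial lacks stop (/p/); velar lacks fricative (/x/).

/p/, /x/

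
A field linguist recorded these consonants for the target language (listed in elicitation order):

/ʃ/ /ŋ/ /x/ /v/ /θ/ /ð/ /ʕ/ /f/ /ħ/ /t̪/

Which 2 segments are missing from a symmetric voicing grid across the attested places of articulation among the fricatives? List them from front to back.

place of articulation  voiceless  voiced  
labiodental       f         v       
dental            θ         ð       
postalveolar      ʃ         —       
velar             x         —       
pharyngeal        ħ         ʕ       
Gaps, from front to back: postalveolar lacks voiced (/ʒ/); velar lacks voiced (/ɣ/).

/ʒ/, /ɣ/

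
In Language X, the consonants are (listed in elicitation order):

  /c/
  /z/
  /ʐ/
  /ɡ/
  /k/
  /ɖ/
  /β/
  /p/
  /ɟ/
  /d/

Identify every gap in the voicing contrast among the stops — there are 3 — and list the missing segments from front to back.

/b/, /t/, /ʈ/

bilabial: voiceless /p/, voiced —.
alveolar: voiceless —, voiced /d/.
retroflex: voiceless —, voiced /ɖ/.
palatal: voiceless /c/, voiced /ɟ/.
velar: voiceless /k/, voiced /ɡ/.
Gaps, from front to back: bilabial lacks voiced (/b/); alveolar lacks voiceless (/t/); retroflex lacks voiceless (/ʈ/).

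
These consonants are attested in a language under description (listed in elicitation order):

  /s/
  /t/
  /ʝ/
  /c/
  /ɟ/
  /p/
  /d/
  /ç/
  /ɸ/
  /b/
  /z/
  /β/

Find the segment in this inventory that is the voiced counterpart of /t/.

/t/ is a voiceless alveolar stop.
The voiced counterpart is a voiced alveolar stop — in this inventory, /d/.

/d/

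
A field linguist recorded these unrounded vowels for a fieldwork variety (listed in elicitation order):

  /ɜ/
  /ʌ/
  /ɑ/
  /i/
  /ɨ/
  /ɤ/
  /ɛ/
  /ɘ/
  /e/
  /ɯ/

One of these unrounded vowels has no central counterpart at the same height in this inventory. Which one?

High: /i/ ~ /ɨ/ ~ /ɯ/
High-mid: /e/ ~ /ɘ/ ~ /ɤ/
Low-mid: /ɛ/ ~ /ɜ/ ~ /ʌ/
Low: only /ɑ/ (back); no central partner.
So /ɑ/ is the unpaired segment.

/ɑ/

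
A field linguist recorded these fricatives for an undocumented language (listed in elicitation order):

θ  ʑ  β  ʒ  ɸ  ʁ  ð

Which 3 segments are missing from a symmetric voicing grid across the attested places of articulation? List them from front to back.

/ʃ/, /ɕ/, /χ/

Voiceless: /ɸ/ (bilabial), /θ/ (dental).
Voiced: /β/ (bilabial), /ð/ (dental), /ʒ/ (postalveolar), /ʑ/ (alveolo-palatal), /ʁ/ (uvular).
Gaps, from front to back: postalveolar lacks voiceless (/ʃ/); alveolo-palatal lacks voiceless (/ɕ/); uvular lacks voiceless (/χ/).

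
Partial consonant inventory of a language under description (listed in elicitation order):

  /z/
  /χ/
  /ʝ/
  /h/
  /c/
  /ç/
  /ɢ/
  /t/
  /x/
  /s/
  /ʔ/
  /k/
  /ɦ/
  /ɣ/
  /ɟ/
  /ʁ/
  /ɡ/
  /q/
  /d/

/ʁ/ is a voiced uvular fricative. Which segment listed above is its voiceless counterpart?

The voiceless counterpart is a voiceless uvular fricative — in this inventory, /χ/.

/χ/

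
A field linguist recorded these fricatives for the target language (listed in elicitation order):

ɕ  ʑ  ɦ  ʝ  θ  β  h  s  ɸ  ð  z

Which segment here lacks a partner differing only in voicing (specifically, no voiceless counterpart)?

/ʝ/

Bilabial: /ɸ/ ~ /β/
Dental: /θ/ ~ /ð/
Alveolar: /s/ ~ /z/
Alveolo-palatal: /ɕ/ ~ /ʑ/
Glottal: /h/ ~ /ɦ/
Palatal: only /ʝ/ (voiced); no voiceless partner.
So /ʝ/ is the unpaired segment.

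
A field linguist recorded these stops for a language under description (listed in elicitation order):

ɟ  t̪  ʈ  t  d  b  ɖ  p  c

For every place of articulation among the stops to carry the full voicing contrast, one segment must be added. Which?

Voiceless: /p/ (bilabial), /t̪/ (dental), /t/ (alveolar), /ʈ/ (retroflex), /c/ (palatal).
Voiced: /b/ (bilabial), /d/ (alveolar), /ɖ/ (retroflex), /ɟ/ (palatal).
The dental row has no voiced member, so the gap is the voiced dental stop /d̪/.

/d̪/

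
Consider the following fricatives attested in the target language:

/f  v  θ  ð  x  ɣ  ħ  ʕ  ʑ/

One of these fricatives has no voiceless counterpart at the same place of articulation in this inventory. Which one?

/ʑ/

Labiodental: /f/ ~ /v/
Dental: /θ/ ~ /ð/
Velar: /x/ ~ /ɣ/
Pharyngeal: /ħ/ ~ /ʕ/
Alveolo-palatal: only /ʑ/ (voiced); no voiceless partner.
So /ʑ/ is the unpaired segment.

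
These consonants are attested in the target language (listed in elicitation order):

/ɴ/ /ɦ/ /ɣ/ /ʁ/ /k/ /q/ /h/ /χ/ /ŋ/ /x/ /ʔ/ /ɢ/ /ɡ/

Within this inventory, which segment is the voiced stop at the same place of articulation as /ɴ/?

/ɢ/

/ɴ/ is an uvular nasal.
The voiced stop at the same place is a voiced uvular stop — in this inventory, /ɢ/.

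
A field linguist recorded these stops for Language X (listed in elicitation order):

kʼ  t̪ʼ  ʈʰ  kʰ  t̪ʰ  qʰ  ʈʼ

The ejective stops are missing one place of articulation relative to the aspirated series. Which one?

uvular

place of articulation  aspirated  ejective
dental            t̪ʰ       t̪ʼ     
retroflex         ʈʰ        ʈʼ      
velar             kʰ        kʼ      
uvular            qʰ        —       
Every place of articulation has an ejective member except uvular, where /qʼ/ would be expected.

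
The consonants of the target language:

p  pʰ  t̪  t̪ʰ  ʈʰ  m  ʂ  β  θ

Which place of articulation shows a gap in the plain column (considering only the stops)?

Plain: /p/ (bilabial), /t̪/ (dental).
Aspirated: /pʰ/ (bilabial), /t̪ʰ/ (dental), /ʈʰ/ (retroflex).
Every place of articulation has a plain member except retroflex, where /ʈ/ would be expected.

retroflex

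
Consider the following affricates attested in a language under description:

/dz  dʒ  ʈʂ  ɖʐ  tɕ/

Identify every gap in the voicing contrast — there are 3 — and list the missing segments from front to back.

Voiceless: /ʈʂ/ (retroflex), /tɕ/ (alveolo-palatal).
Voiced: /dz/ (alveolar), /dʒ/ (postalveolar), /ɖʐ/ (retroflex).
Gaps, from front to back: alveolar lacks voiceless (/ts/); postalveolar lacks voiceless (/tʃ/); alveolo-palatal lacks voiced (/dʑ/).

/ts/, /tʃ/, /dʑ/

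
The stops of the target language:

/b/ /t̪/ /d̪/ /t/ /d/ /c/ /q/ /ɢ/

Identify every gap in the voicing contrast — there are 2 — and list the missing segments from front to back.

/p/, /ɟ/

bilabial: voiceless —, voiced /b/.
dental: voiceless /t̪/, voiced /d̪/.
alveolar: voiceless /t/, voiced /d/.
palatal: voiceless /c/, voiced —.
uvular: voiceless /q/, voiced /ɢ/.
Gaps, from front to back: bilabial lacks voiceless (/p/); palatal lacks voiced (/ɟ/).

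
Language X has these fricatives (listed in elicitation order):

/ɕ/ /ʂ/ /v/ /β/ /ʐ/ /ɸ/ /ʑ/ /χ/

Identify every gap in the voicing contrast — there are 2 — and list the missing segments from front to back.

/f/, /ʁ/

Voiceless: /ɸ/ (bilabial), /ʂ/ (retroflex), /ɕ/ (alveolo-palatal), /χ/ (uvular).
Voiced: /β/ (bilabial), /v/ (labiodental), /ʐ/ (retroflex), /ʑ/ (alveolo-palatal).
Gaps, from front to back: labiodental lacks voiceless (/f/); uvular lacks voiced (/ʁ/).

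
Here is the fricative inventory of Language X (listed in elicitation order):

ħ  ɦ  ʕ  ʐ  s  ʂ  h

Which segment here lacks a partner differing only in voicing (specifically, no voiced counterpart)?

Retroflex: /ʂ/ ~ /ʐ/
Pharyngeal: /ħ/ ~ /ʕ/
Glottal: /h/ ~ /ɦ/
Alveolar: only /s/ (voiceless); no voiced partner.
So /s/ is the unpaired segment.

/s/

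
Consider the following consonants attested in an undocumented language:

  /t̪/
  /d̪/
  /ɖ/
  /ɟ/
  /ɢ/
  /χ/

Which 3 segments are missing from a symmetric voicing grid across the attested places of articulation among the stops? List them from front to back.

Voiceless: /t̪/ (dental).
Voiced: /d̪/ (dental), /ɖ/ (retroflex), /ɟ/ (palatal), /ɢ/ (uvular).
Gaps, from front to back: retroflex lacks voiceless (/ʈ/); palatal lacks voiceless (/c/); uvular lacks voiceless (/q/).

/ʈ/, /c/, /q/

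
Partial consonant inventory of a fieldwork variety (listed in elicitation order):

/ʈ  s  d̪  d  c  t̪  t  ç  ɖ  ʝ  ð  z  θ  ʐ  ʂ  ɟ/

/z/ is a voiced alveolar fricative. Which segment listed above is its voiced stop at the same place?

/d/

The voiced stop at the same place is a voiced alveolar stop — in this inventory, /d/.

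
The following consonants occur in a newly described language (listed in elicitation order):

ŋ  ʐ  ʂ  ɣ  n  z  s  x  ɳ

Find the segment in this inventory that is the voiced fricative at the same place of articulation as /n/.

/z/

/n/ is an alveolar nasal.
The voiced fricative at the same place is a voiced alveolar fricative — in this inventory, /z/.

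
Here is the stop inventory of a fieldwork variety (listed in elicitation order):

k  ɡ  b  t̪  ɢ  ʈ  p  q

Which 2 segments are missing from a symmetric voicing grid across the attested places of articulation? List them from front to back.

/d̪/, /ɖ/

place of articulation  voiceless  voiced  
bilabial          p         b       
dental            t̪        —       
retroflex         ʈ         —       
velar             k         ɡ       
uvular            q         ɢ       
Gaps, from front to back: dental lacks voiced (/d̪/); retroflex lacks voiced (/ɖ/).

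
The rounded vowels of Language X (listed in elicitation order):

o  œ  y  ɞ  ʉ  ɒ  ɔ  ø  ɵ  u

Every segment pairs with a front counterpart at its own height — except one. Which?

/ɒ/

High: /y/ ~ /ʉ/ ~ /u/
High-mid: /ø/ ~ /ɵ/ ~ /o/
Low-mid: /œ/ ~ /ɞ/ ~ /ɔ/
Low: only /ɒ/ (back); no front partner.
So /ɒ/ is the unpaired segment.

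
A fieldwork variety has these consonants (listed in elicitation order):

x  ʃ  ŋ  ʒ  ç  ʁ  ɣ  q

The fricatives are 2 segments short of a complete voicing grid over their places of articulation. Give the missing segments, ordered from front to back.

place of articulation  voiceless  voiced  
postalveolar      ʃ         ʒ       
palatal           ç         —       
velar             x         ɣ       
uvular            —         ʁ       
Gaps, from front to back: palatal lacks voiced (/ʝ/); uvular lacks voiceless (/χ/).

/ʝ/, /χ/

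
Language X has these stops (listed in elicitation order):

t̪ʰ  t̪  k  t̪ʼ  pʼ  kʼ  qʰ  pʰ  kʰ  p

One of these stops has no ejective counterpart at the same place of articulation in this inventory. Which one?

/qʰ/

Bilabial: /p/ ~ /pʰ/ ~ /pʼ/
Dental: /t̪/ ~ /t̪ʰ/ ~ /t̪ʼ/
Velar: /k/ ~ /kʰ/ ~ /kʼ/
Uvular: only /qʰ/ (aspirated); no ejective partner.
So /qʰ/ is the unpaired segment.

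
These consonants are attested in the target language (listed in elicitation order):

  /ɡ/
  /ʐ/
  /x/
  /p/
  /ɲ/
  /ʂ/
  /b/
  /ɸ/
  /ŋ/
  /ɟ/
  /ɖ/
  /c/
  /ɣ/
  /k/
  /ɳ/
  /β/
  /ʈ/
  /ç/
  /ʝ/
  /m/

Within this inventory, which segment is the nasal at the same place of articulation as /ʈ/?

/ɳ/

/ʈ/ is a voiceless retroflex stop.
The nasal at the same place is a retroflex nasal — in this inventory, /ɳ/.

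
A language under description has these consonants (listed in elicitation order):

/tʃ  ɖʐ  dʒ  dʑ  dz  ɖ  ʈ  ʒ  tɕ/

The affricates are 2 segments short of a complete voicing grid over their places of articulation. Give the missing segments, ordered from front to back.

alveolar: voiceless —, voiced /dz/.
postalveolar: voiceless /tʃ/, voiced /dʒ/.
retroflex: voiceless —, voiced /ɖʐ/.
alveolo-palatal: voiceless /tɕ/, voiced /dʑ/.
Gaps, from front to back: alveolar lacks voiceless (/ts/); retroflex lacks voiceless (/ʈʂ/).

/ts/, /ʈʂ/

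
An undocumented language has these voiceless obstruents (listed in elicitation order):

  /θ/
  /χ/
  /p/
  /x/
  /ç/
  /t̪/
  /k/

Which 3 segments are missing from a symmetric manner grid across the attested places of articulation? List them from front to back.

/ɸ/, /c/, /q/

place of articulation  stop      fricative
bilabial          p         —       
dental            t̪        θ       
palatal           —         ç       
velar             k         x       
uvular            —         χ       
Gaps, from front to back: bilabial lacks fricative (/ɸ/); palatal lacks stop (/c/); uvular lacks stop (/q/).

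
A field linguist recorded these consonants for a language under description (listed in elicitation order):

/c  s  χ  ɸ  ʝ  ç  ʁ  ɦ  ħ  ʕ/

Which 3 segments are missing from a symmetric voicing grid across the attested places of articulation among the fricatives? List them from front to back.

/β/, /z/, /h/

Voiceless: /ɸ/ (bilabial), /s/ (alveolar), /ç/ (palatal), /χ/ (uvular), /ħ/ (pharyngeal).
Voiced: /ʝ/ (palatal), /ʁ/ (uvular), /ʕ/ (pharyngeal), /ɦ/ (glottal).
Gaps, from front to back: bilabial lacks voiced (/β/); alveolar lacks voiced (/z/); glottal lacks voiceless (/h/).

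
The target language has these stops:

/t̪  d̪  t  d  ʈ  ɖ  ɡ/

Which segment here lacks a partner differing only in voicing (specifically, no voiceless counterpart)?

Dental: /t̪/ ~ /d̪/
Alveolar: /t/ ~ /d/
Retroflex: /ʈ/ ~ /ɖ/
Velar: only /ɡ/ (voiced); no voiceless partner.
So /ɡ/ is the unpaired segment.

/ɡ/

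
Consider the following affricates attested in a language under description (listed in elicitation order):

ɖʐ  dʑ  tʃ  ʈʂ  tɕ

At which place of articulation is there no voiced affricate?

place of articulation  voiceless  voiced  
postalveolar      tʃ        —       
retroflex         ʈʂ        ɖʐ      
alveolo-palatal   tɕ        dʑ      
Every place of articulation has a voiced member except postalveolar, where /dʒ/ would be expected.

postalveolar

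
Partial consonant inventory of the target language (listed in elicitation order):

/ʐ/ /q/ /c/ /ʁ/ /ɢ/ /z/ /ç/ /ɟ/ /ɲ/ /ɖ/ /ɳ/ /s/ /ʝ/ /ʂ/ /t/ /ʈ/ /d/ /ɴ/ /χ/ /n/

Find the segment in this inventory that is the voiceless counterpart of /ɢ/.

/ɢ/ is a voiced uvular stop.
The voiceless counterpart is a voiceless uvular stop — in this inventory, /q/.

/q/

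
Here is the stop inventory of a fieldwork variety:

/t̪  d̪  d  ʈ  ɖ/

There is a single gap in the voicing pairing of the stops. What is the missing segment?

/t/

place of articulation  voiceless  voiced  
dental            t̪        d̪      
alveolar          —         d       
retroflex         ʈ         ɖ       
The alveolar row has no voiceless member, so the gap is the voiceless alveolar stop /t/.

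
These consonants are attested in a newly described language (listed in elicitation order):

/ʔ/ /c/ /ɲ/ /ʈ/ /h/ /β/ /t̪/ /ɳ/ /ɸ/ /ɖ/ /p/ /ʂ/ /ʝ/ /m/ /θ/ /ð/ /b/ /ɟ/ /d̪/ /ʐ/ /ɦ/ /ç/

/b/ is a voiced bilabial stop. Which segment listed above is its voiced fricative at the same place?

/β/

The voiced fricative at the same place is a voiced bilabial fricative — in this inventory, /β/.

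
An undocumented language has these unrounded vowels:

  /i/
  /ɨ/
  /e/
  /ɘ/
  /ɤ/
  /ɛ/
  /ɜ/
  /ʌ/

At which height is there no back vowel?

high: front /i/, central /ɨ/, back —.
high-mid: front /e/, central /ɘ/, back /ɤ/.
low-mid: front /ɛ/, central /ɜ/, back /ʌ/.
Every height has a back member except high, where /ɯ/ would be expected.

high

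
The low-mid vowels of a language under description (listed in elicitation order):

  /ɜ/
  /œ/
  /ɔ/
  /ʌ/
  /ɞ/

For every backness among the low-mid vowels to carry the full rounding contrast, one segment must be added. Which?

/ɛ/

front: unrounded —, rounded /œ/.
central: unrounded /ɜ/, rounded /ɞ/.
back: unrounded /ʌ/, rounded /ɔ/.
The front row has no unrounded member, so the gap is the front unrounded vowel /ɛ/.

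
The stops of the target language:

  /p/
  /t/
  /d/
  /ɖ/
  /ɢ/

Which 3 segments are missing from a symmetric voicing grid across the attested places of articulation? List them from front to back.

/b/, /ʈ/, /q/

Voiceless: /p/ (bilabial), /t/ (alveolar).
Voiced: /d/ (alveolar), /ɖ/ (retroflex), /ɢ/ (uvular).
Gaps, from front to back: bilabial lacks voiced (/b/); retroflex lacks voiceless (/ʈ/); uvular lacks voiceless (/q/).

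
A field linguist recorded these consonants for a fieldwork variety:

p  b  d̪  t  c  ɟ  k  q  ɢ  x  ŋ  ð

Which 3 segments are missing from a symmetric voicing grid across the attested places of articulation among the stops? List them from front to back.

/t̪/, /d/, /ɡ/

Voiceless: /p/ (bilabial), /t/ (alveolar), /c/ (palatal), /k/ (velar), /q/ (uvular).
Voiced: /b/ (bilabial), /d̪/ (dental), /ɟ/ (palatal), /ɢ/ (uvular).
Gaps, from front to back: dental lacks voiceless (/t̪/); alveolar lacks voiced (/d/); velar lacks voiced (/ɡ/).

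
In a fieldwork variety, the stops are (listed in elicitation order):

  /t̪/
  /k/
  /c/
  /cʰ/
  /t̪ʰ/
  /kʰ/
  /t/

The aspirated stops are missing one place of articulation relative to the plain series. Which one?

alveolar

Plain: /t̪/ (dental), /t/ (alveolar), /c/ (palatal), /k/ (velar).
Aspirated: /t̪ʰ/ (dental), /cʰ/ (palatal), /kʰ/ (velar).
Every place of articulation has an aspirated member except alveolar, where /tʰ/ would be expected.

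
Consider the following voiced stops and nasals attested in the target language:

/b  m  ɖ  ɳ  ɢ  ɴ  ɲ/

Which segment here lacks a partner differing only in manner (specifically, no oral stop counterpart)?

/ɲ/

Bilabial: /b/ ~ /m/
Retroflex: /ɖ/ ~ /ɳ/
Uvular: /ɢ/ ~ /ɴ/
Palatal: only /ɲ/ (nasal); no oral stop partner.
So /ɲ/ is the unpaired segment.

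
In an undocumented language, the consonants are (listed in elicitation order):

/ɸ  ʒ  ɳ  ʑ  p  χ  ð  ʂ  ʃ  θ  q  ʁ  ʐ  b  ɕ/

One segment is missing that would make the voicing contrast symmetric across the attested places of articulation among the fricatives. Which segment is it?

/β/

Voiceless: /ɸ/ (bilabial), /θ/ (dental), /ʃ/ (postalveolar), /ʂ/ (retroflex), /ɕ/ (alveolo-palatal), /χ/ (uvular).
Voiced: /ð/ (dental), /ʒ/ (postalveolar), /ʐ/ (retroflex), /ʑ/ (alveolo-palatal), /ʁ/ (uvular).
The bilabial row has no voiced member, so the gap is the voiced bilabial fricative /β/.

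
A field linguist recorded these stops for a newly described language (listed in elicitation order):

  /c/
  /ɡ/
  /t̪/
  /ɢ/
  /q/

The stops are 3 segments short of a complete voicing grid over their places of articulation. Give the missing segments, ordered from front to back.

/d̪/, /ɟ/, /k/

Voiceless: /t̪/ (dental), /c/ (palatal), /q/ (uvular).
Voiced: /ɡ/ (velar), /ɢ/ (uvular).
Gaps, from front to back: dental lacks voiced (/d̪/); palatal lacks voiced (/ɟ/); velar lacks voiceless (/k/).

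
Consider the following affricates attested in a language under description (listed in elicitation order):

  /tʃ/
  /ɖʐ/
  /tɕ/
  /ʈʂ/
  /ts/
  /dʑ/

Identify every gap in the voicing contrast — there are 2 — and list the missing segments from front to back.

place of articulation  voiceless  voiced  
alveolar          ts        —       
postalveolar      tʃ        —       
retroflex         ʈʂ        ɖʐ      
alveolo-palatal   tɕ        dʑ      
Gaps, from front to back: alveolar lacks voiced (/dz/); postalveolar lacks voiced (/dʒ/).

/dz/, /dʒ/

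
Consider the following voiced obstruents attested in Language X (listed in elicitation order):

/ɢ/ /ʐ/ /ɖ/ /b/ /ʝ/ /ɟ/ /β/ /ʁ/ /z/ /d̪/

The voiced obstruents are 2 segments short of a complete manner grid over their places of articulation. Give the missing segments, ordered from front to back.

/ð/, /d/

bilabial: stop /b/, fricative /β/.
dental: stop /d̪/, fricative —.
alveolar: stop —, fricative /z/.
retroflex: stop /ɖ/, fricative /ʐ/.
palatal: stop /ɟ/, fricative /ʝ/.
uvular: stop /ɢ/, fricative /ʁ/.
Gaps, from front to back: dental lacks fricative (/ð/); alveolar lacks stop (/d/).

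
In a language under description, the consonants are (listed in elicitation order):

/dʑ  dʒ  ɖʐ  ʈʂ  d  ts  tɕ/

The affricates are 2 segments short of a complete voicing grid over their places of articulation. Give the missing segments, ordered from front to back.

/dz/, /tʃ/

place of articulation  voiceless  voiced  
alveolar          ts        —       
postalveolar      —         dʒ      
retroflex         ʈʂ        ɖʐ      
alveolo-palatal   tɕ        dʑ      
Gaps, from front to back: alveolar lacks voiced (/dz/); postalveolar lacks voiceless (/tʃ/).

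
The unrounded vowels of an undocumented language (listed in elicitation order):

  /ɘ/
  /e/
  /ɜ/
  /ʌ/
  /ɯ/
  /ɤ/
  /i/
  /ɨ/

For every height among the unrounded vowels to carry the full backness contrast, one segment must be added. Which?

high: front /i/, central /ɨ/, back /ɯ/.
high-mid: front /e/, central /ɘ/, back /ɤ/.
low-mid: front —, central /ɜ/, back /ʌ/.
The low-mid row has no front member, so the gap is the low-mid front unrounded vowel /ɛ/.

/ɛ/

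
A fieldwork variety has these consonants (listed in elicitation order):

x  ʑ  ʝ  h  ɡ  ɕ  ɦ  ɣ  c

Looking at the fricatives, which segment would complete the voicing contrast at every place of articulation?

/ç/

alveolo-palatal: voiceless /ɕ/, voiced /ʑ/.
palatal: voiceless —, voiced /ʝ/.
velar: voiceless /x/, voiced /ɣ/.
glottal: voiceless /h/, voiced /ɦ/.
The palatal row has no voiceless member, so the gap is the voiceless palatal fricative /ç/.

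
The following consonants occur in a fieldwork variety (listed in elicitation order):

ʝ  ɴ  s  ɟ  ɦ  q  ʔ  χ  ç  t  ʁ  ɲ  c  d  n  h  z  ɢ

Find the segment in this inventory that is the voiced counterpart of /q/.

/ɢ/

/q/ is a voiceless uvular stop.
The voiced counterpart is a voiced uvular stop — in this inventory, /ɢ/.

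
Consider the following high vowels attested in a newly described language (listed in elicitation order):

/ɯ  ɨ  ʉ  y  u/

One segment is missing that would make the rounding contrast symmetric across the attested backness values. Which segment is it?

front: unrounded —, rounded /y/.
central: unrounded /ɨ/, rounded /ʉ/.
back: unrounded /ɯ/, rounded /u/.
The front row has no unrounded member, so the gap is the front unrounded vowel /i/.

/i/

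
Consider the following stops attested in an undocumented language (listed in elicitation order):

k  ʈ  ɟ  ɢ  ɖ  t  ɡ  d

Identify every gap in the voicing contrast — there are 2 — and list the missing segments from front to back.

/c/, /q/

Voiceless: /t/ (alveolar), /ʈ/ (retroflex), /k/ (velar).
Voiced: /d/ (alveolar), /ɖ/ (retroflex), /ɟ/ (palatal), /ɡ/ (velar), /ɢ/ (uvular).
Gaps, from front to back: palatal lacks voiceless (/c/); uvular lacks voiceless (/q/).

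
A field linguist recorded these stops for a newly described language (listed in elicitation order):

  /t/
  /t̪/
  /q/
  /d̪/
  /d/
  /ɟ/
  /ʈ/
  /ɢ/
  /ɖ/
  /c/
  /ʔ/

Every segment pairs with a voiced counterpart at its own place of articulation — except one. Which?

Dental: /t̪/ ~ /d̪/
Alveolar: /t/ ~ /d/
Retroflex: /ʈ/ ~ /ɖ/
Palatal: /c/ ~ /ɟ/
Uvular: /q/ ~ /ɢ/
Glottal: only /ʔ/ (voiceless); no voiced partner.
So /ʔ/ is the unpaired segment.

/ʔ/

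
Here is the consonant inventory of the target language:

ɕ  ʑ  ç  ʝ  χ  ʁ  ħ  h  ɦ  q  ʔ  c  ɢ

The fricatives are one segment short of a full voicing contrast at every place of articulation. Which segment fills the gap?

place of articulation  voiceless  voiced  
alveolo-palatal   ɕ         ʑ       
palatal           ç         ʝ       
uvular            χ         ʁ       
pharyngeal        ħ         —       
glottal           h         ɦ       
The pharyngeal row has no voiced member, so the gap is the voiced pharyngeal fricative /ʕ/.

/ʕ/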